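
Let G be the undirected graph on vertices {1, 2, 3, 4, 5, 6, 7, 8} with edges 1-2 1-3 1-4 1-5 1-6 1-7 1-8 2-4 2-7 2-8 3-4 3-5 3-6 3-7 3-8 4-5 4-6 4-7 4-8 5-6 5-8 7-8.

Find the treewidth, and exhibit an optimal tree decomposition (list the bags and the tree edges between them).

The largest bag has 5 vertices, giving width 4; this decomposition certifies tw(G) ≤ 4. On the other hand G contains the 5-clique {1, 2, 4, 7, 8}. A clique must lie in a single bag of any decomposition, so no decomposition can have width below 4. Combining the bounds, tw(G) = 4.

Treewidth 4.
One optimal decomposition is:
Bags: B1 = {1, 3, 4, 5, 6}  B2 = {1, 3, 4, 5, 8}  B3 = {1, 3, 4, 7, 8}  B4 = {1, 2, 4, 7, 8}
Tree: B1–B2, B2–B3, B3–B4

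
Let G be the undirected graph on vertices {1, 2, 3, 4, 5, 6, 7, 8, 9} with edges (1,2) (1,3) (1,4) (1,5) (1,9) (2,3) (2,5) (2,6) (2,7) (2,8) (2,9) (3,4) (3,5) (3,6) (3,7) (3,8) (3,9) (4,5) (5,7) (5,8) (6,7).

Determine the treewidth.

A width-3 tree decomposition is:
Bags: B1 = {2, 3, 5, 8}  B2 = {1, 2, 3, 5}  B3 = {2, 3, 5, 7}  B4 = {1, 2, 3, 9}  B5 = {2, 3, 6, 7}  B6 = {1, 3, 4, 5}
Tree: B1–B2, B2–B3, B2–B4, B3–B5, B2–B6
Every bag has size at most 4, so the width is 4 − 1 = 3 and tw(G) ≤ 3. For the lower bound, the 4 vertices {1, 2, 3, 9} are pairwise adjacent, and any tree decomposition puts a clique entirely inside one bag — forcing width ≥ 3. Hence tw(G) = 3 exactly.

3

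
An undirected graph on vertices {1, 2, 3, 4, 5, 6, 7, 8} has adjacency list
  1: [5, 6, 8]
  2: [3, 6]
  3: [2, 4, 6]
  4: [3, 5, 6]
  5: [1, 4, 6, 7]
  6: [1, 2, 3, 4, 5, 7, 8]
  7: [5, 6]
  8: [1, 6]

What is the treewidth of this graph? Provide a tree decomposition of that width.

Treewidth 2.
One optimal decomposition is:
Bags: B1 = {4, 5, 6}  B2 = {3, 4, 6}  B3 = {5, 6, 7}  B4 = {1, 5, 6}  B5 = {1, 6, 8}  B6 = {2, 3, 6}
Tree: B1–B2, B1–B3, B3–B4, B4–B5, B2–B6

Every bag has size at most 3, so the width is 3 − 1 = 2 and tw(G) ≤ 2. Conversely, {1, 6, 8} is a clique of size 3, and the vertices of any clique must share a bag in every tree decomposition; so some bag has ≥ 3 vertices and tw(G) ≥ 2. Therefore the treewidth is 2.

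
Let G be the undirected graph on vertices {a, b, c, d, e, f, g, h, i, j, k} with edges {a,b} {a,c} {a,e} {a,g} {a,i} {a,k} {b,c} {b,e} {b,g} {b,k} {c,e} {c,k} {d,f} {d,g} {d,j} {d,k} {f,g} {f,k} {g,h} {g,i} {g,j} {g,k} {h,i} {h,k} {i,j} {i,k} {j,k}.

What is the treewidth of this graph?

A width-3 tree decomposition is:
Bags: B1 = {a, g, i, k}  B2 = {g, i, j, k}  B3 = {a, b, g, k}  B4 = {a, b, c, k}  B5 = {g, h, i, k}  B6 = {d, g, j, k}  B7 = {a, b, c, e}  B8 = {d, f, g, k}
Tree: B1–B2, B1–B3, B3–B4, B2–B5, B2–B6, B4–B7, B6–B8
Every bag has size at most 4, so the width is 4 − 1 = 3 and tw(G) ≤ 3. Conversely, {a, b, c, e} is a clique of size 4, and the vertices of any clique must share a bag in every tree decomposition; so some bag has ≥ 4 vertices and tw(G) ≥ 3. Combining the bounds, tw(G) = 3.

3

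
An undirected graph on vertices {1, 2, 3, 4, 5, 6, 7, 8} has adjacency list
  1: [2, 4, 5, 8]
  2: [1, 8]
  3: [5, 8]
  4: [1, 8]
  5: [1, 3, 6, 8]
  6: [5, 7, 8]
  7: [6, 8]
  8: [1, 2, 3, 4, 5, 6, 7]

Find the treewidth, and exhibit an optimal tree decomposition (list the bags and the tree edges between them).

Treewidth 2.
One optimal decomposition is:
Bags: B1 = {1, 2, 8}  B2 = {1, 5, 8}  B3 = {5, 6, 8}  B4 = {6, 7, 8}  B5 = {3, 5, 8}  B6 = {1, 4, 8}
Tree: B1–B2, B2–B3, B3–B4, B3–B5, B2–B6

Each bag holds 3 vertices, so the decomposition has width 2, which upper-bounds the treewidth. On the other hand G contains the 3-clique {1, 2, 8}. A clique must lie in a single bag of any decomposition, so no decomposition can have width below 2. Hence tw(G) = 2 exactly.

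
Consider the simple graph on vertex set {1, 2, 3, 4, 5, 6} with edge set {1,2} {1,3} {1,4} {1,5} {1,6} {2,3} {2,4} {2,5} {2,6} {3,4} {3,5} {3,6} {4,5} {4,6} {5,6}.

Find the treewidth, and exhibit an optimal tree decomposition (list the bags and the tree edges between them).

With just one bag of size 6, the width is 6 − 1 = 5, so tw(G) ≤ 5. Conversely, {1, 2, 3, 4, 5, 6} is a clique of size 6, and the vertices of any clique must share a bag in every tree decomposition; so some bag has ≥ 6 vertices and tw(G) ≥ 5. Combining the bounds, tw(G) = 5.

Treewidth 5.
One optimal decomposition is:
Bags: B1 = {1, 2, 3, 4, 5, 6}
Tree: (single bag)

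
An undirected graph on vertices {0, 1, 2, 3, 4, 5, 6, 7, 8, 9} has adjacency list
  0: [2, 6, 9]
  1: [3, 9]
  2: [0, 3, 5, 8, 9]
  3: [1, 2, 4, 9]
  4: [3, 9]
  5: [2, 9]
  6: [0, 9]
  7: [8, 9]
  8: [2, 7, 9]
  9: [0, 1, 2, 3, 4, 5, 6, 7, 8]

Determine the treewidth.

A width-2 tree decomposition is:
Bags: B1 = {2, 3, 9}  B2 = {2, 5, 9}  B3 = {0, 2, 9}  B4 = {2, 8, 9}  B5 = {1, 3, 9}  B6 = {3, 4, 9}  B7 = {0, 6, 9}  B8 = {7, 8, 9}
Tree: B1–B2, B1–B3, B3–B4, B1–B5, B1–B6, B3–B7, B4–B8
Every bag has size at most 3, so the width is 3 − 1 = 2 and tw(G) ≤ 2. On the other hand G contains the 3-clique {1, 3, 9}. A clique must lie in a single bag of any decomposition, so no decomposition can have width below 2. Combining the bounds, tw(G) = 2.

2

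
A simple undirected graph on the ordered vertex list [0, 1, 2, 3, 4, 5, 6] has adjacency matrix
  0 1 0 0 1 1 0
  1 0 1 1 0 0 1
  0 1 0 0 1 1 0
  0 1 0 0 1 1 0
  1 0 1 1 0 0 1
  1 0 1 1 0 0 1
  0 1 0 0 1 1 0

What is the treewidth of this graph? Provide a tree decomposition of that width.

Treewidth 3.
Bags: B1 = {1, 2, 4, 5}  B2 = {1, 3, 4, 5}  B3 = {1, 4, 5, 6}  B4 = {0, 1, 4, 5}
Tree: B1–B2, B2–B3, B3–B4

Each bag holds 4 vertices, so the decomposition has width 3, which upper-bounds the treewidth. For the lower bound: the 4 vertex sets {1,2}, {3,5}, {4}, {6} are disjoint, each induces a connected subgraph, and every pair is joined by at least one edge of G. Contracting each set to a single vertex therefore yields K_{4} as a minor, and since treewidth is minor-monotone, tw(G) ≥ tw(K_{4}) = 3. Hence tw(G) = 3 exactly.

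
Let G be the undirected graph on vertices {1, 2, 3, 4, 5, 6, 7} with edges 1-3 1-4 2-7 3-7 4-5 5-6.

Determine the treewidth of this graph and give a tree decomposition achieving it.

Each bag holds 2 vertices, so the decomposition has width 1, which upper-bounds the treewidth. Since G has at least one edge (e.g. 2–7), it is not an edgeless graph, so tw(G) ≥ 1. The upper and lower bounds meet at 1, so that is the treewidth.

Treewidth 1.
Bags: B1 = {2, 7}  B2 = {3, 7}  B3 = {1, 3}  B4 = {1, 4}  B5 = {4, 5}  B6 = {5, 6}
Tree: B1–B2, B2–B3, B3–B4, B4–B5, B5–B6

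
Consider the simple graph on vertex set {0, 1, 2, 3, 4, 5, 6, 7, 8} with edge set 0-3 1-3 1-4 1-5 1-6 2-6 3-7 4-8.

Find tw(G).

A width-1 tree decomposition is:
Bags: B1 = {1, 6}  B2 = {1, 3}  B3 = {1, 4}  B4 = {4, 8}  B5 = {3, 7}  B6 = {0, 3}  B7 = {1, 5}  B8 = {2, 6}
Tree: B1–B2, B2–B3, B3–B4, B2–B5, B5–B6, B2–B7, B1–B8
Every bag has size at most 2, so the width is 2 − 1 = 1 and tw(G) ≤ 1. Since G has at least one edge (e.g. 1–6), it is not an edgeless graph, so tw(G) ≥ 1. Combining the bounds, tw(G) = 1.

1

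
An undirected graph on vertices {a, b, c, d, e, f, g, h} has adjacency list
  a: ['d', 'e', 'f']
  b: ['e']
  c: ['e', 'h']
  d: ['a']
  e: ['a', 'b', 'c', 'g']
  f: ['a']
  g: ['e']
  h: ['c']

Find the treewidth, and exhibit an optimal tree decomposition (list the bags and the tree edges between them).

The largest bag has 2 vertices, giving width 1; this decomposition certifies tw(G) ≤ 1. Since G has at least one edge (e.g. e–g), it is not an edgeless graph, so tw(G) ≥ 1. Combining the bounds, tw(G) = 1.

Treewidth 1.
Bags: B1 = {e, g}  B2 = {c, e}  B3 = {a, e}  B4 = {b, e}  B5 = {a, f}  B6 = {a, d}  B7 = {c, h}
Tree: B1–B2, B2–B3, B3–B4, B3–B5, B3–B6, B2–B7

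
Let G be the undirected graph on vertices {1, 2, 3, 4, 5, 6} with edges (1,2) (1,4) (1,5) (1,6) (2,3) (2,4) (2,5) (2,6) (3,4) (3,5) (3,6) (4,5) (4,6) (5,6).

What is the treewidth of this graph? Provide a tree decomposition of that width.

Treewidth 4.
Bags: B1 = {2, 3, 4, 5, 6}  B2 = {1, 2, 4, 5, 6}
Tree: B1–B2

Each bag holds 5 vertices, so the decomposition has width 4, which upper-bounds the treewidth. On the other hand G contains the 5-clique {1, 2, 4, 5, 6}. A clique must lie in a single bag of any decomposition, so no decomposition can have width below 4. Therefore the treewidth is 4.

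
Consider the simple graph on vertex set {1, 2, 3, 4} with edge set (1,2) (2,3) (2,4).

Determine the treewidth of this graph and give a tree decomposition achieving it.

Treewidth 1.
One such decomposition:
Bags: B1 = {2, 3}  B2 = {2, 4}  B3 = {1, 2}
Tree: B1–B2, B1–B3

Every bag has size at most 2, so the width is 2 − 1 = 1 and tw(G) ≤ 1. Since G has at least one edge (e.g. 2–3), it is not an edgeless graph, so tw(G) ≥ 1. Therefore the treewidth is 1.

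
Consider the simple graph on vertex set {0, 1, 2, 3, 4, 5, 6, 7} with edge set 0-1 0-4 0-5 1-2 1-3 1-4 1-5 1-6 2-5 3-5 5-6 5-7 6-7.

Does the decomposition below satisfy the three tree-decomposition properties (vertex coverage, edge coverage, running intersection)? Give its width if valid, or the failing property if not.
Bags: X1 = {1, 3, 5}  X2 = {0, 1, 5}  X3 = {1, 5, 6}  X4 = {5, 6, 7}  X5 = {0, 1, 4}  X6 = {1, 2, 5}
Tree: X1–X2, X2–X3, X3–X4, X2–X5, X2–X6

Checking the three conditions: (i) the bags cover all of {0, 1, 2, 3, 4, 5, 6, 7}; (ii) for each edge, some bag contains both endpoints; (iii) the bags containing any fixed vertex form a subtree. All hold, so the decomposition is valid with width 3 − 1 = 2.

Yes; width 2.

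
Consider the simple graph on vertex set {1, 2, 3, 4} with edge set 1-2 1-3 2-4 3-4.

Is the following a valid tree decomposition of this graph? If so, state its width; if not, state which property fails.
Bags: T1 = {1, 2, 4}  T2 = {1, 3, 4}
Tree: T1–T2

Yes; width 2.

Vertex coverage: the bags together contain {1, 2, 3, 4}, the full vertex set. Edge coverage: each edge of G has both endpoints in at least one bag. Running intersection: for every vertex, the bags containing it form a connected subtree. All three properties hold, so this is a valid tree decomposition of width max|bag| − 1 = 2, and hence tw(G) ≤ 2.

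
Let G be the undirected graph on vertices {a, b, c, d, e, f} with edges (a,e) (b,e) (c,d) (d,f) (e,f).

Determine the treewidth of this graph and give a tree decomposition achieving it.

Every bag has size at most 2, so the width is 2 − 1 = 1 and tw(G) ≤ 1. Since G has at least one edge (e.g. e–f), it is not an edgeless graph, so tw(G) ≥ 1. Combining the bounds, tw(G) = 1.

Treewidth 1.
One optimal decomposition is:
Bags: B1 = {e, f}  B2 = {a, e}  B3 = {d, f}  B4 = {b, e}  B5 = {c, d}
Tree: B1–B2, B1–B3, B1–B4, B3–B5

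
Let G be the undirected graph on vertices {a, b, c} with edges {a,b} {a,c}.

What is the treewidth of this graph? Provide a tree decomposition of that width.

The largest bag has 2 vertices, giving width 1; this decomposition certifies tw(G) ≤ 1. Since G has at least one edge (e.g. a–b), it is not an edgeless graph, so tw(G) ≥ 1. The upper and lower bounds meet at 1, so that is the treewidth.

Treewidth 1.
One such decomposition:
Bags: B1 = {a, b}  B2 = {a, c}
Tree: B1–B2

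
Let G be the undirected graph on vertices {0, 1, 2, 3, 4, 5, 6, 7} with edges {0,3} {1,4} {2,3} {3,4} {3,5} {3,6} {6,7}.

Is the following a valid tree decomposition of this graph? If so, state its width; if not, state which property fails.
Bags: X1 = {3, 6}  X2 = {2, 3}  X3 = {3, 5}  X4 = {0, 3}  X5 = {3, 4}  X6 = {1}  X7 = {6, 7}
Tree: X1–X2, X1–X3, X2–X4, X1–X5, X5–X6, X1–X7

No — edge (4,1) lies in no bag.

A tree decomposition must satisfy three properties: every vertex lies in some bag; for every edge, both endpoints lie together in some bag; and for every vertex, the bags containing it form a connected subtree. Here edge (4,1) lies in no bag, so the decomposition is invalid.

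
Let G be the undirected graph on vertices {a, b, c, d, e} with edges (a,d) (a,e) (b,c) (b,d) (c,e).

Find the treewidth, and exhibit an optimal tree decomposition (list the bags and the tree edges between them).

Treewidth 2.
One such decomposition:
Bags: B1 = {a, d, e}  B2 = {c, d, e}  B3 = {b, c, d}
Tree: B1–B2, B2–B3

The largest bag has 3 vertices, giving width 2; this decomposition certifies tw(G) ≤ 2. Since d–a–e–c–b–d is a cycle in G, G is not acyclic. Forests are exactly the graphs of treewidth ≤ 1, so tw(G) ≥ 2. The upper and lower bounds meet at 2, so that is the treewidth.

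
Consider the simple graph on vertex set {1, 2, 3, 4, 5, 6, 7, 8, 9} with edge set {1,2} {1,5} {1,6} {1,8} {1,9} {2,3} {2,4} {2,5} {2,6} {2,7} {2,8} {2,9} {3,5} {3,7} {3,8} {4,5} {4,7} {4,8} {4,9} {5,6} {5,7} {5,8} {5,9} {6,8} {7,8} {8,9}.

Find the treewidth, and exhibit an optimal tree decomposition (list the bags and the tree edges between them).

Treewidth 4.
One such decomposition:
Bags: B1 = {2, 4, 5, 7, 8}  B2 = {2, 4, 5, 8, 9}  B3 = {1, 2, 5, 8, 9}  B4 = {1, 2, 5, 6, 8}  B5 = {2, 3, 5, 7, 8}
Tree: B1–B2, B2–B3, B3–B4, B1–B5

Every bag has size at most 5, so the width is 5 − 1 = 4 and tw(G) ≤ 4. Conversely, {1, 2, 5, 8, 9} is a clique of size 5, and the vertices of any clique must share a bag in every tree decomposition; so some bag has ≥ 5 vertices and tw(G) ≥ 4. Hence tw(G) = 4 exactly.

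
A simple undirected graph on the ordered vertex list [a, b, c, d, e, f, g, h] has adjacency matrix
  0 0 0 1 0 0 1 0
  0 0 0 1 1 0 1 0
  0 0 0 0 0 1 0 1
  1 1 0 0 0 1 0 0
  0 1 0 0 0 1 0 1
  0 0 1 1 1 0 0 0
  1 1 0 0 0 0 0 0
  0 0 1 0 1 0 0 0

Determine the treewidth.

A width-2 tree decomposition is:
Bags: B1 = {c, e, h}  B2 = {c, e, f}  B3 = {b, e, f}  B4 = {b, d, f}  B5 = {b, d, g}  B6 = {a, d, g}
Tree: B1–B2, B2–B3, B3–B4, B4–B5, B5–B6
Each bag holds 3 vertices, so the decomposition has width 2, which upper-bounds the treewidth. For the lower bound, G contains the cycle h–c–f–e–h, so G is not a forest; only forests have treewidth ≤ 1, hence tw(G) ≥ 2. Combining the bounds, tw(G) = 2.

2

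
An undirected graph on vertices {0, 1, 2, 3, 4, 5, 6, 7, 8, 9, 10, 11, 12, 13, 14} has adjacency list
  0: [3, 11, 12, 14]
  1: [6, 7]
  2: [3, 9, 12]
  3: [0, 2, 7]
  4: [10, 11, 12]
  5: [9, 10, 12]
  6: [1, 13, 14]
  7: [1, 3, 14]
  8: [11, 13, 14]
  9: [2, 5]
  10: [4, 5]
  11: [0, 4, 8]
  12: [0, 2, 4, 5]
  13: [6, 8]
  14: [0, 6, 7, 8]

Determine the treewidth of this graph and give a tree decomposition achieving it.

The largest bag has 4 vertices, giving width 3; this decomposition certifies tw(G) ≤ 3. For the lower bound: the 4 vertex sets {5,9,10}, {2}, {12}, {0,3,4,11} are disjoint, each induces a connected subgraph, and every pair is joined by at least one edge of G. Contracting each set to a single vertex therefore yields K_{4} as a minor, and since treewidth is minor-monotone, tw(G) ≥ tw(K_{4}) = 3. The upper and lower bounds meet at 3, so that is the treewidth.

Treewidth 3.
Bags: B1 = {2, 5, 9, 10}  B2 = {2, 5, 10, 12}  B3 = {2, 4, 10, 12}  B4 = {2, 3, 4, 12}  B5 = {0, 3, 4, 12}  B6 = {0, 3, 4, 11}  B7 = {0, 3, 7, 11}  B8 = {0, 7, 11, 14}  B9 = {7, 8, 11, 14}  B10 = {1, 7, 8, 14}  B11 = {1, 6, 8, 14}  B12 = {1, 6, 8, 13}
Tree: B1–B2, B2–B3, B3–B4, B4–B5, B5–B6, B6–B7, B7–B8, B8–B9, B9–B10, B10–B11, B11–B12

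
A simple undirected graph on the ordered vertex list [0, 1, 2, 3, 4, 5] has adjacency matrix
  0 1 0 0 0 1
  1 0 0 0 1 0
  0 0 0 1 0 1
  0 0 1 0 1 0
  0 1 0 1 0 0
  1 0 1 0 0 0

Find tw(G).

A width-2 tree decomposition is:
Bags: B1 = {1, 3, 4}  B2 = {0, 1, 3}  B3 = {0, 3, 5}  B4 = {2, 3, 5}
Tree: B1–B2, B2–B3, B3–B4
Every bag has size at most 3, so the width is 3 − 1 = 2 and tw(G) ≤ 2. Since 3–4–1–0–5–2–3 is a cycle in G, G is not acyclic. Forests are exactly the graphs of treewidth ≤ 1, so tw(G) ≥ 2. Hence tw(G) = 2 exactly.

2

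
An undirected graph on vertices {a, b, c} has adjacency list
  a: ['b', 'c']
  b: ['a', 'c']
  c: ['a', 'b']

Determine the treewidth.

A width-2 tree decomposition is:
Bags: B1 = {a, b, c}
Tree: (single bag)
With just one bag of size 3, the width is 3 − 1 = 2, so tw(G) ≤ 2. For the lower bound, the 3 vertices {a, b, c} are pairwise adjacent, and any tree decomposition puts a clique entirely inside one bag — forcing width ≥ 2. The upper and lower bounds meet at 2, so that is the treewidth.

2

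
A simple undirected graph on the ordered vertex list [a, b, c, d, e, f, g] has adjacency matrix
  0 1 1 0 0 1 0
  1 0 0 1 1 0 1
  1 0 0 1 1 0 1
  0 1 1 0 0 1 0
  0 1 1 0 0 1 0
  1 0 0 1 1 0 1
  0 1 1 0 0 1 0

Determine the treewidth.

3

A width-3 tree decomposition is:
Bags: B1 = {a, b, c, f}  B2 = {b, c, f, g}  B3 = {b, c, e, f}  B4 = {b, c, d, f}
Tree: B1–B2, B2–B3, B3–B4
The largest bag has 4 vertices, giving width 3; this decomposition certifies tw(G) ≤ 3. For the lower bound: the 4 vertex sets {a,f}, {c,g}, {b}, {e} are disjoint, each induces a connected subgraph, and every pair is joined by at least one edge of G. Contracting each set to a single vertex therefore yields K_{4} as a minor, and since treewidth is minor-monotone, tw(G) ≥ tw(K_{4}) = 3. The upper and lower bounds meet at 3, so that is the treewidth.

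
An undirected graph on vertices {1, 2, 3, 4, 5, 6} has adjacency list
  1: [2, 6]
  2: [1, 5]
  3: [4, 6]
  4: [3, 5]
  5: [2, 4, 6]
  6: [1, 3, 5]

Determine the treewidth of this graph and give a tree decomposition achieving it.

Treewidth 2.
Bags: B1 = {1, 2, 5}  B2 = {1, 5, 6}  B3 = {4, 5, 6}  B4 = {3, 4, 6}
Tree: B1–B2, B2–B3, B3–B4

Every bag has size at most 3, so the width is 3 − 1 = 2 and tw(G) ≤ 2. Since 2–1–6–5–2 is a cycle in G, G is not acyclic. Forests are exactly the graphs of treewidth ≤ 1, so tw(G) ≥ 2. Therefore the treewidth is 2.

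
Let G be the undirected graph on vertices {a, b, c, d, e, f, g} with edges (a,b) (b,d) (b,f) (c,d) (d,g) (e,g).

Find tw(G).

A width-1 tree decomposition is:
Bags: B1 = {b, d}  B2 = {a, b}  B3 = {b, f}  B4 = {d, g}  B5 = {c, d}  B6 = {e, g}
Tree: B1–B2, B1–B3, B1–B4, B4–B5, B4–B6
Each bag holds 2 vertices, so the decomposition has width 1, which upper-bounds the treewidth. G has an edge, so its treewidth is at least 1. Hence tw(G) = 1 exactly.

1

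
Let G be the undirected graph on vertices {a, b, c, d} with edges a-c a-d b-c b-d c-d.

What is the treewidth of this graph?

A width-2 tree decomposition is:
Bags: B1 = {b, c, d}  B2 = {a, c, d}
Tree: B1–B2
The largest bag has 3 vertices, giving width 2; this decomposition certifies tw(G) ≤ 2. For the lower bound, the 3 vertices {a, c, d} are pairwise adjacent, and any tree decomposition puts a clique entirely inside one bag — forcing width ≥ 2. Combining the bounds, tw(G) = 2.

2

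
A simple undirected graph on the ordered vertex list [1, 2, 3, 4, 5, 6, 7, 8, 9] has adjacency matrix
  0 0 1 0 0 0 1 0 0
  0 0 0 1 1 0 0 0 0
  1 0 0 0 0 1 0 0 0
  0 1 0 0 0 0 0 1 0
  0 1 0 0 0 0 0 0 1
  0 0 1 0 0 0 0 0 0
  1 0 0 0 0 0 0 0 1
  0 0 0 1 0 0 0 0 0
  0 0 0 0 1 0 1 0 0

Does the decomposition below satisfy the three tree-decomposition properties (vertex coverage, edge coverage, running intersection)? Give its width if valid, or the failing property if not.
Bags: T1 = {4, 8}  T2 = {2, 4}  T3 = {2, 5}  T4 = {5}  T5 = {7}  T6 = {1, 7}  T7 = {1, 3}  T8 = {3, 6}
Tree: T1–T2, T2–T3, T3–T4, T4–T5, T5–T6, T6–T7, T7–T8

No — vertex 9 appears in no bag.

A tree decomposition must satisfy three properties: every vertex lies in some bag; for every edge, both endpoints lie together in some bag; and for every vertex, the bags containing it form a connected subtree. Here vertex 9 appears in no bag, so the decomposition is invalid.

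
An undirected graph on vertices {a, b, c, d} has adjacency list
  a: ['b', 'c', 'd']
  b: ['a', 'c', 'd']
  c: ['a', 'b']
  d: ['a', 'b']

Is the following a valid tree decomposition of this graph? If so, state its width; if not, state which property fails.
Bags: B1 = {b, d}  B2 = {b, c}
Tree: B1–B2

No — vertex a appears in no bag.

A tree decomposition must satisfy three properties: every vertex lies in some bag; for every edge, both endpoints lie together in some bag; and for every vertex, the bags containing it form a connected subtree. Here vertex a appears in no bag, so the decomposition is invalid.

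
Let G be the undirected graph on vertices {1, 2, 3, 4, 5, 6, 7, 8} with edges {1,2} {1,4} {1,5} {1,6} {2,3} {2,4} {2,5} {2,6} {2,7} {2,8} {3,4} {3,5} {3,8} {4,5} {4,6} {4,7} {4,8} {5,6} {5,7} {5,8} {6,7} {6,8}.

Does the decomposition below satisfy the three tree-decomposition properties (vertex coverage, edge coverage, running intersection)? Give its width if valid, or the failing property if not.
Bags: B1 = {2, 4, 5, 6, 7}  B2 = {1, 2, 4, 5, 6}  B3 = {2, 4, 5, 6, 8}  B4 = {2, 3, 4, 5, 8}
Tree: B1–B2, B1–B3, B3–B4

Yes; width 4.

Every vertex of G appears in some bag (union = {1, 2, 3, 4, 5, 6, 7, 8}); every edge is covered by a bag; and for each vertex v the set of bags containing v is connected in the bag tree. The decomposition is therefore valid. The largest bag has 5 vertices, so the width is 4.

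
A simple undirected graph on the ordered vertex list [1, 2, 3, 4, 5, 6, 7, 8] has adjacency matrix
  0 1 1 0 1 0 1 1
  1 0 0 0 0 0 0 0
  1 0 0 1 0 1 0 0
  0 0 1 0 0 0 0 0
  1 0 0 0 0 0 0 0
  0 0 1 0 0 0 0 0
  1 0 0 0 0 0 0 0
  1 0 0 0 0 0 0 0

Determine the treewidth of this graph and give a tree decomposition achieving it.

Each bag holds 2 vertices, so the decomposition has width 1, which upper-bounds the treewidth. Any graph with an edge has treewidth ≥ 1, and G has the edge 3–1. The upper and lower bounds meet at 1, so that is the treewidth.

Treewidth 1.
One optimal decomposition is:
Bags: B1 = {1, 3}  B2 = {1, 2}  B3 = {3, 4}  B4 = {1, 8}  B5 = {1, 5}  B6 = {1, 7}  B7 = {3, 6}
Tree: B1–B2, B1–B3, B1–B4, B2–B5, B5–B6, B1–B7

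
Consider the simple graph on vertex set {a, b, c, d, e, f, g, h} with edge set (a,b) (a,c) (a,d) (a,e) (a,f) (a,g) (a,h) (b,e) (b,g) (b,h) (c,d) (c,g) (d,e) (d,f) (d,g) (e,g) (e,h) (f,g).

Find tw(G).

A width-3 tree decomposition is:
Bags: B1 = {a, d, e, g}  B2 = {a, d, f, g}  B3 = {a, c, d, g}  B4 = {a, b, e, g}  B5 = {a, b, e, h}
Tree: B1–B2, B1–B3, B1–B4, B4–B5
The largest bag has 4 vertices, giving width 3; this decomposition certifies tw(G) ≤ 3. For the lower bound, the 4 vertices {a, d, e, g} are pairwise adjacent, and any tree decomposition puts a clique entirely inside one bag — forcing width ≥ 3. Hence tw(G) = 3 exactly.

3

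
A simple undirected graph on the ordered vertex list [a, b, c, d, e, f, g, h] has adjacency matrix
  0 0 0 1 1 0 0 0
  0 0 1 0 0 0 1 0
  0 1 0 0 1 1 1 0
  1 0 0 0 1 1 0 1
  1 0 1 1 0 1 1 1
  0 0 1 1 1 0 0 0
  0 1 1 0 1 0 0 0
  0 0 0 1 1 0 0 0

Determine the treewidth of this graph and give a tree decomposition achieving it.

Treewidth 2.
One such decomposition:
Bags: B1 = {d, e, f}  B2 = {a, d, e}  B3 = {c, e, f}  B4 = {d, e, h}  B5 = {c, e, g}  B6 = {b, c, g}
Tree: B1–B2, B1–B3, B2–B4, B3–B5, B5–B6

Every bag has size at most 3, so the width is 3 − 1 = 2 and tw(G) ≤ 2. Conversely, {a, d, e} is a clique of size 3, and the vertices of any clique must share a bag in every tree decomposition; so some bag has ≥ 3 vertices and tw(G) ≥ 2. Hence tw(G) = 2 exactly.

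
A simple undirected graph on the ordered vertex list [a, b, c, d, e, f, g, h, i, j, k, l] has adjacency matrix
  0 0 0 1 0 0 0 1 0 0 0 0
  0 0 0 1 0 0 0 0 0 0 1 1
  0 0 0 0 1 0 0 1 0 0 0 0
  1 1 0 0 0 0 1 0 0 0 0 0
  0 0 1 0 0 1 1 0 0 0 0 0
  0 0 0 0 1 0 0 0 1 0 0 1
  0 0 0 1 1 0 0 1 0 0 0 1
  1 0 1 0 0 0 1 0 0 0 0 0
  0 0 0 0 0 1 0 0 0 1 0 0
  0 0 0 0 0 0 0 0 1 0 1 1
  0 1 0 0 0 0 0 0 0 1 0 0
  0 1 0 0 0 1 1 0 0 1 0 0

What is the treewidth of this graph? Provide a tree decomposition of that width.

Treewidth 3.
Bags: B1 = {b, i, j, k}  B2 = {b, i, j, l}  B3 = {b, f, i, l}  B4 = {b, d, f, l}  B5 = {d, f, g, l}  B6 = {d, e, f, g}  B7 = {a, d, e, g}  B8 = {a, e, g, h}  B9 = {a, c, e, h}
Tree: B1–B2, B2–B3, B3–B4, B4–B5, B5–B6, B6–B7, B7–B8, B8–B9

Each bag holds 4 vertices, so the decomposition has width 3, which upper-bounds the treewidth. For the lower bound: the 4 vertex sets {i,j,k}, {b}, {l}, {d,e,f,g} are disjoint, each induces a connected subgraph, and every pair is joined by at least one edge of G. Contracting each set to a single vertex therefore yields K_{4} as a minor, and since treewidth is minor-monotone, tw(G) ≥ tw(K_{4}) = 3. Hence tw(G) = 3 exactly.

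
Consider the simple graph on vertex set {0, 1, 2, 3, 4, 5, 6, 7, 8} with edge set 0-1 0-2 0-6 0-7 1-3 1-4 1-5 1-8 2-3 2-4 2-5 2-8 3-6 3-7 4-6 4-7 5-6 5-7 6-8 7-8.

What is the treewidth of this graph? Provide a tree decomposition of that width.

Each bag holds 5 vertices, so the decomposition has width 4, which upper-bounds the treewidth. For the lower bound: the 5 vertex sets {0,1}, {2,3}, {7,8}, {6}, {5} are disjoint, each induces a connected subgraph, and every pair is joined by at least one edge of G. Contracting each set to a single vertex therefore yields K_{5} as a minor, and since treewidth is minor-monotone, tw(G) ≥ tw(K_{5}) = 4. Therefore the treewidth is 4.

Treewidth 4.
Bags: B1 = {0, 1, 2, 6, 7}  B2 = {1, 2, 3, 6, 7}  B3 = {1, 2, 6, 7, 8}  B4 = {1, 2, 5, 6, 7}  B5 = {1, 2, 4, 6, 7}
Tree: B1–B2, B2–B3, B3–B4, B4–B5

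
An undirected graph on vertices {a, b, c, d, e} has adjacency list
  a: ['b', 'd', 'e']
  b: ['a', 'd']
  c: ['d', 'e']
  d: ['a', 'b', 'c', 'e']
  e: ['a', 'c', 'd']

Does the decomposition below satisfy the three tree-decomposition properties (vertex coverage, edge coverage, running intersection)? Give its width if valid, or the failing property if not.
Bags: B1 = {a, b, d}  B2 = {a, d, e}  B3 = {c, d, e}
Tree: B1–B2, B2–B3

Every vertex of G appears in some bag (union = {a, b, c, d, e}); every edge is covered by a bag; and for each vertex v the set of bags containing v is connected in the bag tree. The decomposition is therefore valid. The largest bag has 3 vertices, so the width is 2.

Yes; width 2.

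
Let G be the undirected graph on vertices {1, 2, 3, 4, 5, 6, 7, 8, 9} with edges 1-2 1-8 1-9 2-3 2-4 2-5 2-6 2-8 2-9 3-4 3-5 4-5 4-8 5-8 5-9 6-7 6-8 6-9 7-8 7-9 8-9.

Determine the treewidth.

A width-3 tree decomposition is:
Bags: B1 = {2, 5, 8, 9}  B2 = {2, 6, 8, 9}  B3 = {2, 4, 5, 8}  B4 = {2, 3, 4, 5}  B5 = {1, 2, 8, 9}  B6 = {6, 7, 8, 9}
Tree: B1–B2, B1–B3, B3–B4, B2–B5, B2–B6
The largest bag has 4 vertices, giving width 3; this decomposition certifies tw(G) ≤ 3. Conversely, {1, 2, 8, 9} is a clique of size 4, and the vertices of any clique must share a bag in every tree decomposition; so some bag has ≥ 4 vertices and tw(G) ≥ 3. The upper and lower bounds meet at 3, so that is the treewidth.

3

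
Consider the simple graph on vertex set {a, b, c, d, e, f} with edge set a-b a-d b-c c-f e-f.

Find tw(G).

1

A width-1 tree decomposition is:
Bags: B1 = {a, d}  B2 = {a, b}  B3 = {b, c}  B4 = {c, f}  B5 = {e, f}
Tree: B1–B2, B2–B3, B3–B4, B4–B5
Each bag holds 2 vertices, so the decomposition has width 1, which upper-bounds the treewidth. G has an edge, so its treewidth is at least 1. Combining the bounds, tw(G) = 1.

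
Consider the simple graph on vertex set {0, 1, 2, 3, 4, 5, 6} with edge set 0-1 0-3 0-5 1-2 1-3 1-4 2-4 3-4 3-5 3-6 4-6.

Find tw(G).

2

A width-2 tree decomposition is:
Bags: B1 = {1, 2, 4}  B2 = {1, 3, 4}  B3 = {0, 1, 3}  B4 = {3, 4, 6}  B5 = {0, 3, 5}
Tree: B1–B2, B2–B3, B2–B4, B3–B5
The largest bag has 3 vertices, giving width 2; this decomposition certifies tw(G) ≤ 2. On the other hand G contains the 3-clique {1, 2, 4}. A clique must lie in a single bag of any decomposition, so no decomposition can have width below 2. The upper and lower bounds meet at 2, so that is the treewidth.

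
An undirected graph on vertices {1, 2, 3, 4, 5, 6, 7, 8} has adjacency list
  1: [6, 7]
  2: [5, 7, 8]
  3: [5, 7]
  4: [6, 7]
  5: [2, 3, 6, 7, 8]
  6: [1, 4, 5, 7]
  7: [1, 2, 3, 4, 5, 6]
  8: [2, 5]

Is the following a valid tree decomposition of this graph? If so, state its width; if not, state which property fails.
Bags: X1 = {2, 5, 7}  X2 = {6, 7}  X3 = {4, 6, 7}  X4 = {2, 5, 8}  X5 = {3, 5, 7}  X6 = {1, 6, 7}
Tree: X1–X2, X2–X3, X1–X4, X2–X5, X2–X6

A tree decomposition must satisfy three properties: every vertex lies in some bag; for every edge, both endpoints lie together in some bag; and for every vertex, the bags containing it form a connected subtree. Here edge (5,6) lies in no bag, so the decomposition is invalid.

No — edge (5,6) lies in no bag.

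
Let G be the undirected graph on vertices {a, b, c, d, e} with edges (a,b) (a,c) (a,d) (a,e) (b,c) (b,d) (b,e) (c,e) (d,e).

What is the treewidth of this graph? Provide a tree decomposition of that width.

Treewidth 3.
Bags: B1 = {a, b, c, e}  B2 = {a, b, d, e}
Tree: B1–B2

Each bag holds 4 vertices, so the decomposition has width 3, which upper-bounds the treewidth. Conversely, {a, b, d, e} is a clique of size 4, and the vertices of any clique must share a bag in every tree decomposition; so some bag has ≥ 4 vertices and tw(G) ≥ 3. Therefore the treewidth is 3.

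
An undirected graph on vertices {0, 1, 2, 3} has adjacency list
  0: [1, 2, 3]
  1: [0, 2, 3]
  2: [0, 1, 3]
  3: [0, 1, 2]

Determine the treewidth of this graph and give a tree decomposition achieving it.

Treewidth 3.
Bags: B1 = {0, 1, 2, 3}
Tree: (single bag)

A single bag containing all 4 vertices is trivially a valid decomposition of width 3. On the other hand G contains the 4-clique {0, 1, 2, 3}. A clique must lie in a single bag of any decomposition, so no decomposition can have width below 3. Therefore the treewidth is 3.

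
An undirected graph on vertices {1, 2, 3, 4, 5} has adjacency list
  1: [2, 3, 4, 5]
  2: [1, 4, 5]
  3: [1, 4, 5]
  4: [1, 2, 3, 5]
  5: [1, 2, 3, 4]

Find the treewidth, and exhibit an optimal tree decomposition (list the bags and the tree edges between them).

Each bag holds 4 vertices, so the decomposition has width 3, which upper-bounds the treewidth. On the other hand G contains the 4-clique {1, 2, 4, 5}. A clique must lie in a single bag of any decomposition, so no decomposition can have width below 3. Combining the bounds, tw(G) = 3.

Treewidth 3.
One optimal decomposition is:
Bags: B1 = {1, 3, 4, 5}  B2 = {1, 2, 4, 5}
Tree: B1–B2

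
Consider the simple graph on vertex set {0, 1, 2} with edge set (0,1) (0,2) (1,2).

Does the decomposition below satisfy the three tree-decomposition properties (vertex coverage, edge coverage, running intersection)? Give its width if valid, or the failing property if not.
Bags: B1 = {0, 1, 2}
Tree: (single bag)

Every vertex of G appears in some bag (union = {0, 1, 2}); every edge is covered by a bag; and for each vertex v the set of bags containing v is connected in the bag tree. The decomposition is therefore valid. The largest bag has 3 vertices, so the width is 2.

Yes; width 2.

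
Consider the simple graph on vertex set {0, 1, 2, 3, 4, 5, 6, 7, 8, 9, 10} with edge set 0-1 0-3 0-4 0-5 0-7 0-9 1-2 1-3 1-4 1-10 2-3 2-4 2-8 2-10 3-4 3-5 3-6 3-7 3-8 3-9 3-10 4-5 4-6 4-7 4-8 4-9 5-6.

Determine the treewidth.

3

A width-3 tree decomposition is:
Bags: B1 = {0, 1, 3, 4}  B2 = {0, 3, 4, 5}  B3 = {0, 3, 4, 7}  B4 = {1, 2, 3, 4}  B5 = {2, 3, 4, 8}  B6 = {3, 4, 5, 6}  B7 = {1, 2, 3, 10}  B8 = {0, 3, 4, 9}
Tree: B1–B2, B2–B3, B1–B4, B4–B5, B2–B6, B4–B7, B1–B8
Every bag has size at most 4, so the width is 4 − 1 = 3 and tw(G) ≤ 3. Conversely, {1, 2, 3, 10} is a clique of size 4, and the vertices of any clique must share a bag in every tree decomposition; so some bag has ≥ 4 vertices and tw(G) ≥ 3. Therefore the treewidth is 3.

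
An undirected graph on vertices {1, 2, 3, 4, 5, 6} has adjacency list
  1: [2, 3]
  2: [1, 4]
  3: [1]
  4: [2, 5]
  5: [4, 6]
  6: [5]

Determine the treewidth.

1

A width-1 tree decomposition is:
Bags: B1 = {5, 6}  B2 = {4, 5}  B3 = {2, 4}  B4 = {1, 2}  B5 = {1, 3}
Tree: B1–B2, B2–B3, B3–B4, B4–B5
The largest bag has 2 vertices, giving width 1; this decomposition certifies tw(G) ≤ 1. Since G has at least one edge (e.g. 6–5), it is not an edgeless graph, so tw(G) ≥ 1. Therefore the treewidth is 1.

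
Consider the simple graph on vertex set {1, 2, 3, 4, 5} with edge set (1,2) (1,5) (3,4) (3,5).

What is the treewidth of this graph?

A width-1 tree decomposition is:
Bags: B1 = {1, 2}  B2 = {1, 5}  B3 = {3, 5}  B4 = {3, 4}
Tree: B1–B2, B2–B3, B3–B4
Every bag has size at most 2, so the width is 2 − 1 = 1 and tw(G) ≤ 1. Any graph with an edge has treewidth ≥ 1, and G has the edge 2–1. Therefore the treewidth is 1.

1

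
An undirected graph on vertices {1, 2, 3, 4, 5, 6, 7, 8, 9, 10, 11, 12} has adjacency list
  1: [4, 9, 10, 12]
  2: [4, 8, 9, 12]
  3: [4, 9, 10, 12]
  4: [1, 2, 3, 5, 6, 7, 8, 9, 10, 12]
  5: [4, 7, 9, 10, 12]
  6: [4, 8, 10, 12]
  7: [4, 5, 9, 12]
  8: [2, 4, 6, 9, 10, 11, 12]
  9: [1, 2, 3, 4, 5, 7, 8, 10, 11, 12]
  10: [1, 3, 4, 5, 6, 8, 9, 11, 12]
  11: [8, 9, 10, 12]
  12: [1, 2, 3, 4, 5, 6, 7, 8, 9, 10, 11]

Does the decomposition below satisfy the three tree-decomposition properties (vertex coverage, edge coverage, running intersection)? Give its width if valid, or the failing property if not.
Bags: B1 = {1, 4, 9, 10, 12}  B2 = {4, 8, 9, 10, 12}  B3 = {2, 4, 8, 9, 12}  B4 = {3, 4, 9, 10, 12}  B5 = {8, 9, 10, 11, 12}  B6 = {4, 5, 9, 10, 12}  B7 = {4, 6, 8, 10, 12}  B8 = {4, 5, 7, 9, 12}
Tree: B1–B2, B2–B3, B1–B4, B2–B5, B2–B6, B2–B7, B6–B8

Every vertex of G appears in some bag (union = {1, 2, 3, 4, 5, 6, 7, 8, 9, 10, 11, 12}); every edge is covered by a bag; and for each vertex v the set of bags containing v is connected in the bag tree. The decomposition is therefore valid. The largest bag has 5 vertices, so the width is 4.

Yes; width 4.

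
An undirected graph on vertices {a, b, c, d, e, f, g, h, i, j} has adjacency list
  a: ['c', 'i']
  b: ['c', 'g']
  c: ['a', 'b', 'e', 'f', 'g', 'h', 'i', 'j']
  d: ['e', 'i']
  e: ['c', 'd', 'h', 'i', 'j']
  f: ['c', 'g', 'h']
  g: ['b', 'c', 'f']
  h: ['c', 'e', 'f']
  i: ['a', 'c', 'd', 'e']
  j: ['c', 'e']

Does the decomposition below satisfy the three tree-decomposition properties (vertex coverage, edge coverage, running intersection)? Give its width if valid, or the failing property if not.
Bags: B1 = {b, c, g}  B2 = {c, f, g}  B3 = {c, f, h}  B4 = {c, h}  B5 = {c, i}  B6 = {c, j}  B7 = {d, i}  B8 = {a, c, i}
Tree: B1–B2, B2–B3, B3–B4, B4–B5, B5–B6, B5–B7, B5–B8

No — vertex e appears in no bag.

A tree decomposition must satisfy three properties: every vertex lies in some bag; for every edge, both endpoints lie together in some bag; and for every vertex, the bags containing it form a connected subtree. Here vertex e appears in no bag, so the decomposition is invalid.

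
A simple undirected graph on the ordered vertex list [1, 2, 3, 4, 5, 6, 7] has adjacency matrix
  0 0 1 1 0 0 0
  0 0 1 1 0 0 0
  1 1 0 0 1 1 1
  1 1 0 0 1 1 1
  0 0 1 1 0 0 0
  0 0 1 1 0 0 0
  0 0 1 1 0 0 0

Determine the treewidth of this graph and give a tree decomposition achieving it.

The largest bag has 3 vertices, giving width 2; this decomposition certifies tw(G) ≤ 2. The edges 3–2–4–1–3 form a cycle, so G is not a tree and its treewidth is at least 2. The upper and lower bounds meet at 2, so that is the treewidth.

Treewidth 2.
One such decomposition:
Bags: B1 = {2, 3, 4}  B2 = {1, 3, 4}  B3 = {3, 4, 6}  B4 = {3, 4, 5}  B5 = {3, 4, 7}
Tree: B1–B2, B2–B3, B3–B4, B4–B5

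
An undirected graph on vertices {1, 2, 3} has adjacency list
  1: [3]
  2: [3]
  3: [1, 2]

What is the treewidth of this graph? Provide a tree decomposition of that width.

The largest bag has 2 vertices, giving width 1; this decomposition certifies tw(G) ≤ 1. Any graph with an edge has treewidth ≥ 1, and G has the edge 3–2. Combining the bounds, tw(G) = 1.

Treewidth 1.
One optimal decomposition is:
Bags: B1 = {2, 3}  B2 = {1, 3}
Tree: B1–B2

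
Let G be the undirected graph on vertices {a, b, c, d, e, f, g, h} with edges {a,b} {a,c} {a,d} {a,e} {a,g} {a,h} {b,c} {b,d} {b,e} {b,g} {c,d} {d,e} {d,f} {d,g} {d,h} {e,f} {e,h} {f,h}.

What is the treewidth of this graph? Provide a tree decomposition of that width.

Treewidth 3.
One such decomposition:
Bags: B1 = {d, e, f, h}  B2 = {a, d, e, h}  B3 = {a, b, d, e}  B4 = {a, b, d, g}  B5 = {a, b, c, d}
Tree: B1–B2, B2–B3, B3–B4, B4–B5

Each bag holds 4 vertices, so the decomposition has width 3, which upper-bounds the treewidth. Conversely, {a, d, e, h} is a clique of size 4, and the vertices of any clique must share a bag in every tree decomposition; so some bag has ≥ 4 vertices and tw(G) ≥ 3. The upper and lower bounds meet at 3, so that is the treewidth.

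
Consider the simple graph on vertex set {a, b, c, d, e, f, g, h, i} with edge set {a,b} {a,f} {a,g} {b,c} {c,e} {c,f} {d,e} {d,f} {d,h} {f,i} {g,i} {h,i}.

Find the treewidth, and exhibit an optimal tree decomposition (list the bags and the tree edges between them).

Each bag holds 4 vertices, so the decomposition has width 3, which upper-bounds the treewidth. For the lower bound: the 4 vertex sets {b,c,e}, {a}, {f}, {d,g,h,i} are disjoint, each induces a connected subgraph, and every pair is joined by at least one edge of G. Contracting each set to a single vertex therefore yields K_{4} as a minor, and since treewidth is minor-monotone, tw(G) ≥ tw(K_{4}) = 3. Combining the bounds, tw(G) = 3.

Treewidth 3.
One optimal decomposition is:
Bags: B1 = {a, b, c, e}  B2 = {a, c, e, f}  B3 = {a, d, e, f}  B4 = {a, d, f, g}  B5 = {d, f, g, i}  B6 = {d, g, h, i}
Tree: B1–B2, B2–B3, B3–B4, B4–B5, B5–B6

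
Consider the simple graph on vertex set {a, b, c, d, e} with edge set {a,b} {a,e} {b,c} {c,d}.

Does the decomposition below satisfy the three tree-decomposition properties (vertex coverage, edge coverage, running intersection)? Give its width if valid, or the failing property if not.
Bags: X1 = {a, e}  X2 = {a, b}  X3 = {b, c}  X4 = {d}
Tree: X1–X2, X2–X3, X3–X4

No — edge (c,d) lies in no bag.

A tree decomposition must satisfy three properties: every vertex lies in some bag; for every edge, both endpoints lie together in some bag; and for every vertex, the bags containing it form a connected subtree. Here edge (c,d) lies in no bag, so the decomposition is invalid.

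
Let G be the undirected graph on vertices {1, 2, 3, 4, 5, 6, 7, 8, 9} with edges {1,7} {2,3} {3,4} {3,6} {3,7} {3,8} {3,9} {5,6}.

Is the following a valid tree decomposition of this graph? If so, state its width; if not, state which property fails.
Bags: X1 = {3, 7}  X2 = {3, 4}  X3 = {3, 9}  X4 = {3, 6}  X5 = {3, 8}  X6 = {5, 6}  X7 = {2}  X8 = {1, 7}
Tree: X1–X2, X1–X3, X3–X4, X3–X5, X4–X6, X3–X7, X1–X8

No — edge (3,2) lies in no bag.

A tree decomposition must satisfy three properties: every vertex lies in some bag; for every edge, both endpoints lie together in some bag; and for every vertex, the bags containing it form a connected subtree. Here edge (3,2) lies in no bag, so the decomposition is invalid.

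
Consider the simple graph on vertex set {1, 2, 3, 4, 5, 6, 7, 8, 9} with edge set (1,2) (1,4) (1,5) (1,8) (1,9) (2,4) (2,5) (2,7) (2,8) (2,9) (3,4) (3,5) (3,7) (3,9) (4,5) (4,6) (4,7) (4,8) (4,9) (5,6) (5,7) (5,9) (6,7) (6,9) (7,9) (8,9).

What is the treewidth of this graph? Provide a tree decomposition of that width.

Treewidth 4.
One such decomposition:
Bags: B1 = {4, 5, 6, 7, 9}  B2 = {2, 4, 5, 7, 9}  B3 = {1, 2, 4, 5, 9}  B4 = {1, 2, 4, 8, 9}  B5 = {3, 4, 5, 7, 9}
Tree: B1–B2, B2–B3, B3–B4, B2–B5

Each bag holds 5 vertices, so the decomposition has width 4, which upper-bounds the treewidth. On the other hand G contains the 5-clique {1, 2, 4, 8, 9}. A clique must lie in a single bag of any decomposition, so no decomposition can have width below 4. Combining the bounds, tw(G) = 4.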